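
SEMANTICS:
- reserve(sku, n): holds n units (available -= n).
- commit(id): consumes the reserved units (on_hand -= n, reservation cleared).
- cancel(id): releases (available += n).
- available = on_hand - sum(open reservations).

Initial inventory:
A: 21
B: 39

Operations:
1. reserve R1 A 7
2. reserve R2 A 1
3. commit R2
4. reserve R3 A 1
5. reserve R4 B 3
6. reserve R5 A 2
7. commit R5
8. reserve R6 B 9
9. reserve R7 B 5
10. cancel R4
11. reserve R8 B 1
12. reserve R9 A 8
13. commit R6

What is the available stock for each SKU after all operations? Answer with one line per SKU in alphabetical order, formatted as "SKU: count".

Answer: A: 2
B: 24

Derivation:
Step 1: reserve R1 A 7 -> on_hand[A=21 B=39] avail[A=14 B=39] open={R1}
Step 2: reserve R2 A 1 -> on_hand[A=21 B=39] avail[A=13 B=39] open={R1,R2}
Step 3: commit R2 -> on_hand[A=20 B=39] avail[A=13 B=39] open={R1}
Step 4: reserve R3 A 1 -> on_hand[A=20 B=39] avail[A=12 B=39] open={R1,R3}
Step 5: reserve R4 B 3 -> on_hand[A=20 B=39] avail[A=12 B=36] open={R1,R3,R4}
Step 6: reserve R5 A 2 -> on_hand[A=20 B=39] avail[A=10 B=36] open={R1,R3,R4,R5}
Step 7: commit R5 -> on_hand[A=18 B=39] avail[A=10 B=36] open={R1,R3,R4}
Step 8: reserve R6 B 9 -> on_hand[A=18 B=39] avail[A=10 B=27] open={R1,R3,R4,R6}
Step 9: reserve R7 B 5 -> on_hand[A=18 B=39] avail[A=10 B=22] open={R1,R3,R4,R6,R7}
Step 10: cancel R4 -> on_hand[A=18 B=39] avail[A=10 B=25] open={R1,R3,R6,R7}
Step 11: reserve R8 B 1 -> on_hand[A=18 B=39] avail[A=10 B=24] open={R1,R3,R6,R7,R8}
Step 12: reserve R9 A 8 -> on_hand[A=18 B=39] avail[A=2 B=24] open={R1,R3,R6,R7,R8,R9}
Step 13: commit R6 -> on_hand[A=18 B=30] avail[A=2 B=24] open={R1,R3,R7,R8,R9}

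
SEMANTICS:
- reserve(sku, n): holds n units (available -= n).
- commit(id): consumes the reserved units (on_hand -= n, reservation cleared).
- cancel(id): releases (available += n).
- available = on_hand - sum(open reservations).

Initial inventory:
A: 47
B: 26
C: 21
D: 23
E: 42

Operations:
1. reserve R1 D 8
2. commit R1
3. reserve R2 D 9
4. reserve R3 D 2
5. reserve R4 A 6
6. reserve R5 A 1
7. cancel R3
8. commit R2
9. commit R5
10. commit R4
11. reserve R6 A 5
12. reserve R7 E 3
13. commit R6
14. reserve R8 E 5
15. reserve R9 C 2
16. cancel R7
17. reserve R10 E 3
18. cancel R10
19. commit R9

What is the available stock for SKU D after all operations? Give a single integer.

Step 1: reserve R1 D 8 -> on_hand[A=47 B=26 C=21 D=23 E=42] avail[A=47 B=26 C=21 D=15 E=42] open={R1}
Step 2: commit R1 -> on_hand[A=47 B=26 C=21 D=15 E=42] avail[A=47 B=26 C=21 D=15 E=42] open={}
Step 3: reserve R2 D 9 -> on_hand[A=47 B=26 C=21 D=15 E=42] avail[A=47 B=26 C=21 D=6 E=42] open={R2}
Step 4: reserve R3 D 2 -> on_hand[A=47 B=26 C=21 D=15 E=42] avail[A=47 B=26 C=21 D=4 E=42] open={R2,R3}
Step 5: reserve R4 A 6 -> on_hand[A=47 B=26 C=21 D=15 E=42] avail[A=41 B=26 C=21 D=4 E=42] open={R2,R3,R4}
Step 6: reserve R5 A 1 -> on_hand[A=47 B=26 C=21 D=15 E=42] avail[A=40 B=26 C=21 D=4 E=42] open={R2,R3,R4,R5}
Step 7: cancel R3 -> on_hand[A=47 B=26 C=21 D=15 E=42] avail[A=40 B=26 C=21 D=6 E=42] open={R2,R4,R5}
Step 8: commit R2 -> on_hand[A=47 B=26 C=21 D=6 E=42] avail[A=40 B=26 C=21 D=6 E=42] open={R4,R5}
Step 9: commit R5 -> on_hand[A=46 B=26 C=21 D=6 E=42] avail[A=40 B=26 C=21 D=6 E=42] open={R4}
Step 10: commit R4 -> on_hand[A=40 B=26 C=21 D=6 E=42] avail[A=40 B=26 C=21 D=6 E=42] open={}
Step 11: reserve R6 A 5 -> on_hand[A=40 B=26 C=21 D=6 E=42] avail[A=35 B=26 C=21 D=6 E=42] open={R6}
Step 12: reserve R7 E 3 -> on_hand[A=40 B=26 C=21 D=6 E=42] avail[A=35 B=26 C=21 D=6 E=39] open={R6,R7}
Step 13: commit R6 -> on_hand[A=35 B=26 C=21 D=6 E=42] avail[A=35 B=26 C=21 D=6 E=39] open={R7}
Step 14: reserve R8 E 5 -> on_hand[A=35 B=26 C=21 D=6 E=42] avail[A=35 B=26 C=21 D=6 E=34] open={R7,R8}
Step 15: reserve R9 C 2 -> on_hand[A=35 B=26 C=21 D=6 E=42] avail[A=35 B=26 C=19 D=6 E=34] open={R7,R8,R9}
Step 16: cancel R7 -> on_hand[A=35 B=26 C=21 D=6 E=42] avail[A=35 B=26 C=19 D=6 E=37] open={R8,R9}
Step 17: reserve R10 E 3 -> on_hand[A=35 B=26 C=21 D=6 E=42] avail[A=35 B=26 C=19 D=6 E=34] open={R10,R8,R9}
Step 18: cancel R10 -> on_hand[A=35 B=26 C=21 D=6 E=42] avail[A=35 B=26 C=19 D=6 E=37] open={R8,R9}
Step 19: commit R9 -> on_hand[A=35 B=26 C=19 D=6 E=42] avail[A=35 B=26 C=19 D=6 E=37] open={R8}
Final available[D] = 6

Answer: 6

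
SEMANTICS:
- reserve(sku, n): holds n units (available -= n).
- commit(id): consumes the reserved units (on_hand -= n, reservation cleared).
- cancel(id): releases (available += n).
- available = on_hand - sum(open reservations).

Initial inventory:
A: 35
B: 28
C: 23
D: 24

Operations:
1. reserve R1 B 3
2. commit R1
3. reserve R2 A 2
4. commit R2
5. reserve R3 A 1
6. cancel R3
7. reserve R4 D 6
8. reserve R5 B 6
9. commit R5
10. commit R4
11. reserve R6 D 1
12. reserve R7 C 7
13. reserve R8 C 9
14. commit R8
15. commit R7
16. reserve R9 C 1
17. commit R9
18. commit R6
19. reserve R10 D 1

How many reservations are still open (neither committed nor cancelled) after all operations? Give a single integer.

Answer: 1

Derivation:
Step 1: reserve R1 B 3 -> on_hand[A=35 B=28 C=23 D=24] avail[A=35 B=25 C=23 D=24] open={R1}
Step 2: commit R1 -> on_hand[A=35 B=25 C=23 D=24] avail[A=35 B=25 C=23 D=24] open={}
Step 3: reserve R2 A 2 -> on_hand[A=35 B=25 C=23 D=24] avail[A=33 B=25 C=23 D=24] open={R2}
Step 4: commit R2 -> on_hand[A=33 B=25 C=23 D=24] avail[A=33 B=25 C=23 D=24] open={}
Step 5: reserve R3 A 1 -> on_hand[A=33 B=25 C=23 D=24] avail[A=32 B=25 C=23 D=24] open={R3}
Step 6: cancel R3 -> on_hand[A=33 B=25 C=23 D=24] avail[A=33 B=25 C=23 D=24] open={}
Step 7: reserve R4 D 6 -> on_hand[A=33 B=25 C=23 D=24] avail[A=33 B=25 C=23 D=18] open={R4}
Step 8: reserve R5 B 6 -> on_hand[A=33 B=25 C=23 D=24] avail[A=33 B=19 C=23 D=18] open={R4,R5}
Step 9: commit R5 -> on_hand[A=33 B=19 C=23 D=24] avail[A=33 B=19 C=23 D=18] open={R4}
Step 10: commit R4 -> on_hand[A=33 B=19 C=23 D=18] avail[A=33 B=19 C=23 D=18] open={}
Step 11: reserve R6 D 1 -> on_hand[A=33 B=19 C=23 D=18] avail[A=33 B=19 C=23 D=17] open={R6}
Step 12: reserve R7 C 7 -> on_hand[A=33 B=19 C=23 D=18] avail[A=33 B=19 C=16 D=17] open={R6,R7}
Step 13: reserve R8 C 9 -> on_hand[A=33 B=19 C=23 D=18] avail[A=33 B=19 C=7 D=17] open={R6,R7,R8}
Step 14: commit R8 -> on_hand[A=33 B=19 C=14 D=18] avail[A=33 B=19 C=7 D=17] open={R6,R7}
Step 15: commit R7 -> on_hand[A=33 B=19 C=7 D=18] avail[A=33 B=19 C=7 D=17] open={R6}
Step 16: reserve R9 C 1 -> on_hand[A=33 B=19 C=7 D=18] avail[A=33 B=19 C=6 D=17] open={R6,R9}
Step 17: commit R9 -> on_hand[A=33 B=19 C=6 D=18] avail[A=33 B=19 C=6 D=17] open={R6}
Step 18: commit R6 -> on_hand[A=33 B=19 C=6 D=17] avail[A=33 B=19 C=6 D=17] open={}
Step 19: reserve R10 D 1 -> on_hand[A=33 B=19 C=6 D=17] avail[A=33 B=19 C=6 D=16] open={R10}
Open reservations: ['R10'] -> 1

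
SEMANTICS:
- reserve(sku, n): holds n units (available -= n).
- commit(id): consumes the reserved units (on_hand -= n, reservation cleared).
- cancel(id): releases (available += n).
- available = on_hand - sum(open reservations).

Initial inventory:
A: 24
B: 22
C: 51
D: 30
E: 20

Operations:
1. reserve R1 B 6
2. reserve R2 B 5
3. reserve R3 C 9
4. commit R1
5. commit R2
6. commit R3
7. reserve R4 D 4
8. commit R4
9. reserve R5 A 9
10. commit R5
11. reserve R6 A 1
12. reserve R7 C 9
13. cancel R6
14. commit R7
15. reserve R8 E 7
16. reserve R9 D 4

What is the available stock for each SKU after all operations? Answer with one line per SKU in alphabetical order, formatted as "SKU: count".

Answer: A: 15
B: 11
C: 33
D: 22
E: 13

Derivation:
Step 1: reserve R1 B 6 -> on_hand[A=24 B=22 C=51 D=30 E=20] avail[A=24 B=16 C=51 D=30 E=20] open={R1}
Step 2: reserve R2 B 5 -> on_hand[A=24 B=22 C=51 D=30 E=20] avail[A=24 B=11 C=51 D=30 E=20] open={R1,R2}
Step 3: reserve R3 C 9 -> on_hand[A=24 B=22 C=51 D=30 E=20] avail[A=24 B=11 C=42 D=30 E=20] open={R1,R2,R3}
Step 4: commit R1 -> on_hand[A=24 B=16 C=51 D=30 E=20] avail[A=24 B=11 C=42 D=30 E=20] open={R2,R3}
Step 5: commit R2 -> on_hand[A=24 B=11 C=51 D=30 E=20] avail[A=24 B=11 C=42 D=30 E=20] open={R3}
Step 6: commit R3 -> on_hand[A=24 B=11 C=42 D=30 E=20] avail[A=24 B=11 C=42 D=30 E=20] open={}
Step 7: reserve R4 D 4 -> on_hand[A=24 B=11 C=42 D=30 E=20] avail[A=24 B=11 C=42 D=26 E=20] open={R4}
Step 8: commit R4 -> on_hand[A=24 B=11 C=42 D=26 E=20] avail[A=24 B=11 C=42 D=26 E=20] open={}
Step 9: reserve R5 A 9 -> on_hand[A=24 B=11 C=42 D=26 E=20] avail[A=15 B=11 C=42 D=26 E=20] open={R5}
Step 10: commit R5 -> on_hand[A=15 B=11 C=42 D=26 E=20] avail[A=15 B=11 C=42 D=26 E=20] open={}
Step 11: reserve R6 A 1 -> on_hand[A=15 B=11 C=42 D=26 E=20] avail[A=14 B=11 C=42 D=26 E=20] open={R6}
Step 12: reserve R7 C 9 -> on_hand[A=15 B=11 C=42 D=26 E=20] avail[A=14 B=11 C=33 D=26 E=20] open={R6,R7}
Step 13: cancel R6 -> on_hand[A=15 B=11 C=42 D=26 E=20] avail[A=15 B=11 C=33 D=26 E=20] open={R7}
Step 14: commit R7 -> on_hand[A=15 B=11 C=33 D=26 E=20] avail[A=15 B=11 C=33 D=26 E=20] open={}
Step 15: reserve R8 E 7 -> on_hand[A=15 B=11 C=33 D=26 E=20] avail[A=15 B=11 C=33 D=26 E=13] open={R8}
Step 16: reserve R9 D 4 -> on_hand[A=15 B=11 C=33 D=26 E=20] avail[A=15 B=11 C=33 D=22 E=13] open={R8,R9}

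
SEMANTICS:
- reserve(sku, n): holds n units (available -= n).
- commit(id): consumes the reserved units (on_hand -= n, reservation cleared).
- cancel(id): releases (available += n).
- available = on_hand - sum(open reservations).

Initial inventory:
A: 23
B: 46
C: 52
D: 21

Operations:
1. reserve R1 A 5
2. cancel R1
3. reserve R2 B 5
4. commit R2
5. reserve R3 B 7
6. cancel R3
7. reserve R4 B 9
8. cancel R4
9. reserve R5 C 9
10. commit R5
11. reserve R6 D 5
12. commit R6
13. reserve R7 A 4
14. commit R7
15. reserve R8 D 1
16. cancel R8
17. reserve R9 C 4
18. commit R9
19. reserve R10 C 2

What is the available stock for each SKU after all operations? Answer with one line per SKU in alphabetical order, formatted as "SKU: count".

Answer: A: 19
B: 41
C: 37
D: 16

Derivation:
Step 1: reserve R1 A 5 -> on_hand[A=23 B=46 C=52 D=21] avail[A=18 B=46 C=52 D=21] open={R1}
Step 2: cancel R1 -> on_hand[A=23 B=46 C=52 D=21] avail[A=23 B=46 C=52 D=21] open={}
Step 3: reserve R2 B 5 -> on_hand[A=23 B=46 C=52 D=21] avail[A=23 B=41 C=52 D=21] open={R2}
Step 4: commit R2 -> on_hand[A=23 B=41 C=52 D=21] avail[A=23 B=41 C=52 D=21] open={}
Step 5: reserve R3 B 7 -> on_hand[A=23 B=41 C=52 D=21] avail[A=23 B=34 C=52 D=21] open={R3}
Step 6: cancel R3 -> on_hand[A=23 B=41 C=52 D=21] avail[A=23 B=41 C=52 D=21] open={}
Step 7: reserve R4 B 9 -> on_hand[A=23 B=41 C=52 D=21] avail[A=23 B=32 C=52 D=21] open={R4}
Step 8: cancel R4 -> on_hand[A=23 B=41 C=52 D=21] avail[A=23 B=41 C=52 D=21] open={}
Step 9: reserve R5 C 9 -> on_hand[A=23 B=41 C=52 D=21] avail[A=23 B=41 C=43 D=21] open={R5}
Step 10: commit R5 -> on_hand[A=23 B=41 C=43 D=21] avail[A=23 B=41 C=43 D=21] open={}
Step 11: reserve R6 D 5 -> on_hand[A=23 B=41 C=43 D=21] avail[A=23 B=41 C=43 D=16] open={R6}
Step 12: commit R6 -> on_hand[A=23 B=41 C=43 D=16] avail[A=23 B=41 C=43 D=16] open={}
Step 13: reserve R7 A 4 -> on_hand[A=23 B=41 C=43 D=16] avail[A=19 B=41 C=43 D=16] open={R7}
Step 14: commit R7 -> on_hand[A=19 B=41 C=43 D=16] avail[A=19 B=41 C=43 D=16] open={}
Step 15: reserve R8 D 1 -> on_hand[A=19 B=41 C=43 D=16] avail[A=19 B=41 C=43 D=15] open={R8}
Step 16: cancel R8 -> on_hand[A=19 B=41 C=43 D=16] avail[A=19 B=41 C=43 D=16] open={}
Step 17: reserve R9 C 4 -> on_hand[A=19 B=41 C=43 D=16] avail[A=19 B=41 C=39 D=16] open={R9}
Step 18: commit R9 -> on_hand[A=19 B=41 C=39 D=16] avail[A=19 B=41 C=39 D=16] open={}
Step 19: reserve R10 C 2 -> on_hand[A=19 B=41 C=39 D=16] avail[A=19 B=41 C=37 D=16] open={R10}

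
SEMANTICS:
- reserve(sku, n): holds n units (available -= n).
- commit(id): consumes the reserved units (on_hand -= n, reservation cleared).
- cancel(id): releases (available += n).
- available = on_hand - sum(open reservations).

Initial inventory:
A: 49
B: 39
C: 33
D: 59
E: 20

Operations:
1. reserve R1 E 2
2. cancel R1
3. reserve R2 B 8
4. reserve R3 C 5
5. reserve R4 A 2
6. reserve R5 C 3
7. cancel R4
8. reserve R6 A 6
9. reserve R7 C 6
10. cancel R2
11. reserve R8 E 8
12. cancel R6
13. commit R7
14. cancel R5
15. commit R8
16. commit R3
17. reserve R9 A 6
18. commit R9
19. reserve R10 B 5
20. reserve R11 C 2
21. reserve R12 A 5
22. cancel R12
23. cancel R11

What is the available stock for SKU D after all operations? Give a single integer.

Step 1: reserve R1 E 2 -> on_hand[A=49 B=39 C=33 D=59 E=20] avail[A=49 B=39 C=33 D=59 E=18] open={R1}
Step 2: cancel R1 -> on_hand[A=49 B=39 C=33 D=59 E=20] avail[A=49 B=39 C=33 D=59 E=20] open={}
Step 3: reserve R2 B 8 -> on_hand[A=49 B=39 C=33 D=59 E=20] avail[A=49 B=31 C=33 D=59 E=20] open={R2}
Step 4: reserve R3 C 5 -> on_hand[A=49 B=39 C=33 D=59 E=20] avail[A=49 B=31 C=28 D=59 E=20] open={R2,R3}
Step 5: reserve R4 A 2 -> on_hand[A=49 B=39 C=33 D=59 E=20] avail[A=47 B=31 C=28 D=59 E=20] open={R2,R3,R4}
Step 6: reserve R5 C 3 -> on_hand[A=49 B=39 C=33 D=59 E=20] avail[A=47 B=31 C=25 D=59 E=20] open={R2,R3,R4,R5}
Step 7: cancel R4 -> on_hand[A=49 B=39 C=33 D=59 E=20] avail[A=49 B=31 C=25 D=59 E=20] open={R2,R3,R5}
Step 8: reserve R6 A 6 -> on_hand[A=49 B=39 C=33 D=59 E=20] avail[A=43 B=31 C=25 D=59 E=20] open={R2,R3,R5,R6}
Step 9: reserve R7 C 6 -> on_hand[A=49 B=39 C=33 D=59 E=20] avail[A=43 B=31 C=19 D=59 E=20] open={R2,R3,R5,R6,R7}
Step 10: cancel R2 -> on_hand[A=49 B=39 C=33 D=59 E=20] avail[A=43 B=39 C=19 D=59 E=20] open={R3,R5,R6,R7}
Step 11: reserve R8 E 8 -> on_hand[A=49 B=39 C=33 D=59 E=20] avail[A=43 B=39 C=19 D=59 E=12] open={R3,R5,R6,R7,R8}
Step 12: cancel R6 -> on_hand[A=49 B=39 C=33 D=59 E=20] avail[A=49 B=39 C=19 D=59 E=12] open={R3,R5,R7,R8}
Step 13: commit R7 -> on_hand[A=49 B=39 C=27 D=59 E=20] avail[A=49 B=39 C=19 D=59 E=12] open={R3,R5,R8}
Step 14: cancel R5 -> on_hand[A=49 B=39 C=27 D=59 E=20] avail[A=49 B=39 C=22 D=59 E=12] open={R3,R8}
Step 15: commit R8 -> on_hand[A=49 B=39 C=27 D=59 E=12] avail[A=49 B=39 C=22 D=59 E=12] open={R3}
Step 16: commit R3 -> on_hand[A=49 B=39 C=22 D=59 E=12] avail[A=49 B=39 C=22 D=59 E=12] open={}
Step 17: reserve R9 A 6 -> on_hand[A=49 B=39 C=22 D=59 E=12] avail[A=43 B=39 C=22 D=59 E=12] open={R9}
Step 18: commit R9 -> on_hand[A=43 B=39 C=22 D=59 E=12] avail[A=43 B=39 C=22 D=59 E=12] open={}
Step 19: reserve R10 B 5 -> on_hand[A=43 B=39 C=22 D=59 E=12] avail[A=43 B=34 C=22 D=59 E=12] open={R10}
Step 20: reserve R11 C 2 -> on_hand[A=43 B=39 C=22 D=59 E=12] avail[A=43 B=34 C=20 D=59 E=12] open={R10,R11}
Step 21: reserve R12 A 5 -> on_hand[A=43 B=39 C=22 D=59 E=12] avail[A=38 B=34 C=20 D=59 E=12] open={R10,R11,R12}
Step 22: cancel R12 -> on_hand[A=43 B=39 C=22 D=59 E=12] avail[A=43 B=34 C=20 D=59 E=12] open={R10,R11}
Step 23: cancel R11 -> on_hand[A=43 B=39 C=22 D=59 E=12] avail[A=43 B=34 C=22 D=59 E=12] open={R10}
Final available[D] = 59

Answer: 59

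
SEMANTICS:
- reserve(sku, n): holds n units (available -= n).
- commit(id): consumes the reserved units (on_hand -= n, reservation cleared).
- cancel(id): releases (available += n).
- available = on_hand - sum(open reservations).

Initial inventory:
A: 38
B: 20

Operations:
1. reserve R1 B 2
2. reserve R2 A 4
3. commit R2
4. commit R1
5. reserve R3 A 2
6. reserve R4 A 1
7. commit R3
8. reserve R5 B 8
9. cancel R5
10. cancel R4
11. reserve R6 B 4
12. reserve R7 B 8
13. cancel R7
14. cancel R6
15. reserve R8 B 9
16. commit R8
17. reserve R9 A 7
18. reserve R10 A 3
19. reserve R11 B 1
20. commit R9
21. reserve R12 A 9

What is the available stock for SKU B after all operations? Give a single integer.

Answer: 8

Derivation:
Step 1: reserve R1 B 2 -> on_hand[A=38 B=20] avail[A=38 B=18] open={R1}
Step 2: reserve R2 A 4 -> on_hand[A=38 B=20] avail[A=34 B=18] open={R1,R2}
Step 3: commit R2 -> on_hand[A=34 B=20] avail[A=34 B=18] open={R1}
Step 4: commit R1 -> on_hand[A=34 B=18] avail[A=34 B=18] open={}
Step 5: reserve R3 A 2 -> on_hand[A=34 B=18] avail[A=32 B=18] open={R3}
Step 6: reserve R4 A 1 -> on_hand[A=34 B=18] avail[A=31 B=18] open={R3,R4}
Step 7: commit R3 -> on_hand[A=32 B=18] avail[A=31 B=18] open={R4}
Step 8: reserve R5 B 8 -> on_hand[A=32 B=18] avail[A=31 B=10] open={R4,R5}
Step 9: cancel R5 -> on_hand[A=32 B=18] avail[A=31 B=18] open={R4}
Step 10: cancel R4 -> on_hand[A=32 B=18] avail[A=32 B=18] open={}
Step 11: reserve R6 B 4 -> on_hand[A=32 B=18] avail[A=32 B=14] open={R6}
Step 12: reserve R7 B 8 -> on_hand[A=32 B=18] avail[A=32 B=6] open={R6,R7}
Step 13: cancel R7 -> on_hand[A=32 B=18] avail[A=32 B=14] open={R6}
Step 14: cancel R6 -> on_hand[A=32 B=18] avail[A=32 B=18] open={}
Step 15: reserve R8 B 9 -> on_hand[A=32 B=18] avail[A=32 B=9] open={R8}
Step 16: commit R8 -> on_hand[A=32 B=9] avail[A=32 B=9] open={}
Step 17: reserve R9 A 7 -> on_hand[A=32 B=9] avail[A=25 B=9] open={R9}
Step 18: reserve R10 A 3 -> on_hand[A=32 B=9] avail[A=22 B=9] open={R10,R9}
Step 19: reserve R11 B 1 -> on_hand[A=32 B=9] avail[A=22 B=8] open={R10,R11,R9}
Step 20: commit R9 -> on_hand[A=25 B=9] avail[A=22 B=8] open={R10,R11}
Step 21: reserve R12 A 9 -> on_hand[A=25 B=9] avail[A=13 B=8] open={R10,R11,R12}
Final available[B] = 8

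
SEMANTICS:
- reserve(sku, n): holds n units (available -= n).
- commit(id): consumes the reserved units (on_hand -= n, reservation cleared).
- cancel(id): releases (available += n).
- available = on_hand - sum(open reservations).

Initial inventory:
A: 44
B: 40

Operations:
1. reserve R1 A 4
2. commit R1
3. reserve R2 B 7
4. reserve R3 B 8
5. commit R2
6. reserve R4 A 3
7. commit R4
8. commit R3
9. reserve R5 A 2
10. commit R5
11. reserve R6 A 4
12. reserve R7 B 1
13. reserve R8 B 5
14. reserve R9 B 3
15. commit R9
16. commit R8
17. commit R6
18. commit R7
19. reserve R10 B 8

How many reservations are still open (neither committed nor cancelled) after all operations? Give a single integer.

Answer: 1

Derivation:
Step 1: reserve R1 A 4 -> on_hand[A=44 B=40] avail[A=40 B=40] open={R1}
Step 2: commit R1 -> on_hand[A=40 B=40] avail[A=40 B=40] open={}
Step 3: reserve R2 B 7 -> on_hand[A=40 B=40] avail[A=40 B=33] open={R2}
Step 4: reserve R3 B 8 -> on_hand[A=40 B=40] avail[A=40 B=25] open={R2,R3}
Step 5: commit R2 -> on_hand[A=40 B=33] avail[A=40 B=25] open={R3}
Step 6: reserve R4 A 3 -> on_hand[A=40 B=33] avail[A=37 B=25] open={R3,R4}
Step 7: commit R4 -> on_hand[A=37 B=33] avail[A=37 B=25] open={R3}
Step 8: commit R3 -> on_hand[A=37 B=25] avail[A=37 B=25] open={}
Step 9: reserve R5 A 2 -> on_hand[A=37 B=25] avail[A=35 B=25] open={R5}
Step 10: commit R5 -> on_hand[A=35 B=25] avail[A=35 B=25] open={}
Step 11: reserve R6 A 4 -> on_hand[A=35 B=25] avail[A=31 B=25] open={R6}
Step 12: reserve R7 B 1 -> on_hand[A=35 B=25] avail[A=31 B=24] open={R6,R7}
Step 13: reserve R8 B 5 -> on_hand[A=35 B=25] avail[A=31 B=19] open={R6,R7,R8}
Step 14: reserve R9 B 3 -> on_hand[A=35 B=25] avail[A=31 B=16] open={R6,R7,R8,R9}
Step 15: commit R9 -> on_hand[A=35 B=22] avail[A=31 B=16] open={R6,R7,R8}
Step 16: commit R8 -> on_hand[A=35 B=17] avail[A=31 B=16] open={R6,R7}
Step 17: commit R6 -> on_hand[A=31 B=17] avail[A=31 B=16] open={R7}
Step 18: commit R7 -> on_hand[A=31 B=16] avail[A=31 B=16] open={}
Step 19: reserve R10 B 8 -> on_hand[A=31 B=16] avail[A=31 B=8] open={R10}
Open reservations: ['R10'] -> 1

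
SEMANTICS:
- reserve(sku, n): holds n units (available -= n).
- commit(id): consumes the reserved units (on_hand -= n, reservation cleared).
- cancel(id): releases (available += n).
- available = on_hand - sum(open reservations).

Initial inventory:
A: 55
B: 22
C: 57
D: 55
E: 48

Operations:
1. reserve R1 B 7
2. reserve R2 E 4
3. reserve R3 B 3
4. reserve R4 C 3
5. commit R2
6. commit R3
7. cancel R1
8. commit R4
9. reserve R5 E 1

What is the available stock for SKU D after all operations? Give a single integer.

Answer: 55

Derivation:
Step 1: reserve R1 B 7 -> on_hand[A=55 B=22 C=57 D=55 E=48] avail[A=55 B=15 C=57 D=55 E=48] open={R1}
Step 2: reserve R2 E 4 -> on_hand[A=55 B=22 C=57 D=55 E=48] avail[A=55 B=15 C=57 D=55 E=44] open={R1,R2}
Step 3: reserve R3 B 3 -> on_hand[A=55 B=22 C=57 D=55 E=48] avail[A=55 B=12 C=57 D=55 E=44] open={R1,R2,R3}
Step 4: reserve R4 C 3 -> on_hand[A=55 B=22 C=57 D=55 E=48] avail[A=55 B=12 C=54 D=55 E=44] open={R1,R2,R3,R4}
Step 5: commit R2 -> on_hand[A=55 B=22 C=57 D=55 E=44] avail[A=55 B=12 C=54 D=55 E=44] open={R1,R3,R4}
Step 6: commit R3 -> on_hand[A=55 B=19 C=57 D=55 E=44] avail[A=55 B=12 C=54 D=55 E=44] open={R1,R4}
Step 7: cancel R1 -> on_hand[A=55 B=19 C=57 D=55 E=44] avail[A=55 B=19 C=54 D=55 E=44] open={R4}
Step 8: commit R4 -> on_hand[A=55 B=19 C=54 D=55 E=44] avail[A=55 B=19 C=54 D=55 E=44] open={}
Step 9: reserve R5 E 1 -> on_hand[A=55 B=19 C=54 D=55 E=44] avail[A=55 B=19 C=54 D=55 E=43] open={R5}
Final available[D] = 55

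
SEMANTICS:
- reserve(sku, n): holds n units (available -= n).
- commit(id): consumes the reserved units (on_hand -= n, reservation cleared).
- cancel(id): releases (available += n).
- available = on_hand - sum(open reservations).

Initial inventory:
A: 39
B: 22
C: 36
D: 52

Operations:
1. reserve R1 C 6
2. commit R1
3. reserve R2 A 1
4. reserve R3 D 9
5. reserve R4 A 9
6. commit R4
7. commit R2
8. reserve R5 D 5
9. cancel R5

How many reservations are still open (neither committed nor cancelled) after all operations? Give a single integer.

Answer: 1

Derivation:
Step 1: reserve R1 C 6 -> on_hand[A=39 B=22 C=36 D=52] avail[A=39 B=22 C=30 D=52] open={R1}
Step 2: commit R1 -> on_hand[A=39 B=22 C=30 D=52] avail[A=39 B=22 C=30 D=52] open={}
Step 3: reserve R2 A 1 -> on_hand[A=39 B=22 C=30 D=52] avail[A=38 B=22 C=30 D=52] open={R2}
Step 4: reserve R3 D 9 -> on_hand[A=39 B=22 C=30 D=52] avail[A=38 B=22 C=30 D=43] open={R2,R3}
Step 5: reserve R4 A 9 -> on_hand[A=39 B=22 C=30 D=52] avail[A=29 B=22 C=30 D=43] open={R2,R3,R4}
Step 6: commit R4 -> on_hand[A=30 B=22 C=30 D=52] avail[A=29 B=22 C=30 D=43] open={R2,R3}
Step 7: commit R2 -> on_hand[A=29 B=22 C=30 D=52] avail[A=29 B=22 C=30 D=43] open={R3}
Step 8: reserve R5 D 5 -> on_hand[A=29 B=22 C=30 D=52] avail[A=29 B=22 C=30 D=38] open={R3,R5}
Step 9: cancel R5 -> on_hand[A=29 B=22 C=30 D=52] avail[A=29 B=22 C=30 D=43] open={R3}
Open reservations: ['R3'] -> 1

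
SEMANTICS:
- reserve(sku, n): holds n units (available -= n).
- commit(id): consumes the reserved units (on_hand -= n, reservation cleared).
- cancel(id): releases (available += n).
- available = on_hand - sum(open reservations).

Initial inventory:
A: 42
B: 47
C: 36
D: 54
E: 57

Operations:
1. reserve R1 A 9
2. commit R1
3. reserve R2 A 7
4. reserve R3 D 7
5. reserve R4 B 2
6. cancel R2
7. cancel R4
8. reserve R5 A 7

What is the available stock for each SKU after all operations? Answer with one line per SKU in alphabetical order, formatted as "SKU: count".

Answer: A: 26
B: 47
C: 36
D: 47
E: 57

Derivation:
Step 1: reserve R1 A 9 -> on_hand[A=42 B=47 C=36 D=54 E=57] avail[A=33 B=47 C=36 D=54 E=57] open={R1}
Step 2: commit R1 -> on_hand[A=33 B=47 C=36 D=54 E=57] avail[A=33 B=47 C=36 D=54 E=57] open={}
Step 3: reserve R2 A 7 -> on_hand[A=33 B=47 C=36 D=54 E=57] avail[A=26 B=47 C=36 D=54 E=57] open={R2}
Step 4: reserve R3 D 7 -> on_hand[A=33 B=47 C=36 D=54 E=57] avail[A=26 B=47 C=36 D=47 E=57] open={R2,R3}
Step 5: reserve R4 B 2 -> on_hand[A=33 B=47 C=36 D=54 E=57] avail[A=26 B=45 C=36 D=47 E=57] open={R2,R3,R4}
Step 6: cancel R2 -> on_hand[A=33 B=47 C=36 D=54 E=57] avail[A=33 B=45 C=36 D=47 E=57] open={R3,R4}
Step 7: cancel R4 -> on_hand[A=33 B=47 C=36 D=54 E=57] avail[A=33 B=47 C=36 D=47 E=57] open={R3}
Step 8: reserve R5 A 7 -> on_hand[A=33 B=47 C=36 D=54 E=57] avail[A=26 B=47 C=36 D=47 E=57] open={R3,R5}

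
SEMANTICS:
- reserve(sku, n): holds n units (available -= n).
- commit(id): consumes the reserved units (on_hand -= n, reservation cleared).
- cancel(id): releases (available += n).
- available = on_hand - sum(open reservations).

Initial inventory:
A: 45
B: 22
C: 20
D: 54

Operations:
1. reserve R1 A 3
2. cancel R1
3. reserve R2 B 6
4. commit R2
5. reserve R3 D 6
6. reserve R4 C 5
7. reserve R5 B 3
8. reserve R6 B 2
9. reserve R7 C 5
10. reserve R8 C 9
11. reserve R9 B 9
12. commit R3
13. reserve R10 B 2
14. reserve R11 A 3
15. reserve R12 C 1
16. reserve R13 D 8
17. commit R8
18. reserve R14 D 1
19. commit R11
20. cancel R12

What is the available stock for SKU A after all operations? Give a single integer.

Step 1: reserve R1 A 3 -> on_hand[A=45 B=22 C=20 D=54] avail[A=42 B=22 C=20 D=54] open={R1}
Step 2: cancel R1 -> on_hand[A=45 B=22 C=20 D=54] avail[A=45 B=22 C=20 D=54] open={}
Step 3: reserve R2 B 6 -> on_hand[A=45 B=22 C=20 D=54] avail[A=45 B=16 C=20 D=54] open={R2}
Step 4: commit R2 -> on_hand[A=45 B=16 C=20 D=54] avail[A=45 B=16 C=20 D=54] open={}
Step 5: reserve R3 D 6 -> on_hand[A=45 B=16 C=20 D=54] avail[A=45 B=16 C=20 D=48] open={R3}
Step 6: reserve R4 C 5 -> on_hand[A=45 B=16 C=20 D=54] avail[A=45 B=16 C=15 D=48] open={R3,R4}
Step 7: reserve R5 B 3 -> on_hand[A=45 B=16 C=20 D=54] avail[A=45 B=13 C=15 D=48] open={R3,R4,R5}
Step 8: reserve R6 B 2 -> on_hand[A=45 B=16 C=20 D=54] avail[A=45 B=11 C=15 D=48] open={R3,R4,R5,R6}
Step 9: reserve R7 C 5 -> on_hand[A=45 B=16 C=20 D=54] avail[A=45 B=11 C=10 D=48] open={R3,R4,R5,R6,R7}
Step 10: reserve R8 C 9 -> on_hand[A=45 B=16 C=20 D=54] avail[A=45 B=11 C=1 D=48] open={R3,R4,R5,R6,R7,R8}
Step 11: reserve R9 B 9 -> on_hand[A=45 B=16 C=20 D=54] avail[A=45 B=2 C=1 D=48] open={R3,R4,R5,R6,R7,R8,R9}
Step 12: commit R3 -> on_hand[A=45 B=16 C=20 D=48] avail[A=45 B=2 C=1 D=48] open={R4,R5,R6,R7,R8,R9}
Step 13: reserve R10 B 2 -> on_hand[A=45 B=16 C=20 D=48] avail[A=45 B=0 C=1 D=48] open={R10,R4,R5,R6,R7,R8,R9}
Step 14: reserve R11 A 3 -> on_hand[A=45 B=16 C=20 D=48] avail[A=42 B=0 C=1 D=48] open={R10,R11,R4,R5,R6,R7,R8,R9}
Step 15: reserve R12 C 1 -> on_hand[A=45 B=16 C=20 D=48] avail[A=42 B=0 C=0 D=48] open={R10,R11,R12,R4,R5,R6,R7,R8,R9}
Step 16: reserve R13 D 8 -> on_hand[A=45 B=16 C=20 D=48] avail[A=42 B=0 C=0 D=40] open={R10,R11,R12,R13,R4,R5,R6,R7,R8,R9}
Step 17: commit R8 -> on_hand[A=45 B=16 C=11 D=48] avail[A=42 B=0 C=0 D=40] open={R10,R11,R12,R13,R4,R5,R6,R7,R9}
Step 18: reserve R14 D 1 -> on_hand[A=45 B=16 C=11 D=48] avail[A=42 B=0 C=0 D=39] open={R10,R11,R12,R13,R14,R4,R5,R6,R7,R9}
Step 19: commit R11 -> on_hand[A=42 B=16 C=11 D=48] avail[A=42 B=0 C=0 D=39] open={R10,R12,R13,R14,R4,R5,R6,R7,R9}
Step 20: cancel R12 -> on_hand[A=42 B=16 C=11 D=48] avail[A=42 B=0 C=1 D=39] open={R10,R13,R14,R4,R5,R6,R7,R9}
Final available[A] = 42

Answer: 42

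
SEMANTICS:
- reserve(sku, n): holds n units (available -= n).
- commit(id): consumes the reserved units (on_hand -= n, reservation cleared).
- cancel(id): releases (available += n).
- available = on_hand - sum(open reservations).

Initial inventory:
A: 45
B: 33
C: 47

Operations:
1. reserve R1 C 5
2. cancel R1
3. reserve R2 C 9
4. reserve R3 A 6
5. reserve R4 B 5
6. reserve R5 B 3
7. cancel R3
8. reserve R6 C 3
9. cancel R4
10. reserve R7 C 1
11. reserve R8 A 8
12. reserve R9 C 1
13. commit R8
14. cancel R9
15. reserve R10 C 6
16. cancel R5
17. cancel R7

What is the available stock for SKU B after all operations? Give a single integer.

Step 1: reserve R1 C 5 -> on_hand[A=45 B=33 C=47] avail[A=45 B=33 C=42] open={R1}
Step 2: cancel R1 -> on_hand[A=45 B=33 C=47] avail[A=45 B=33 C=47] open={}
Step 3: reserve R2 C 9 -> on_hand[A=45 B=33 C=47] avail[A=45 B=33 C=38] open={R2}
Step 4: reserve R3 A 6 -> on_hand[A=45 B=33 C=47] avail[A=39 B=33 C=38] open={R2,R3}
Step 5: reserve R4 B 5 -> on_hand[A=45 B=33 C=47] avail[A=39 B=28 C=38] open={R2,R3,R4}
Step 6: reserve R5 B 3 -> on_hand[A=45 B=33 C=47] avail[A=39 B=25 C=38] open={R2,R3,R4,R5}
Step 7: cancel R3 -> on_hand[A=45 B=33 C=47] avail[A=45 B=25 C=38] open={R2,R4,R5}
Step 8: reserve R6 C 3 -> on_hand[A=45 B=33 C=47] avail[A=45 B=25 C=35] open={R2,R4,R5,R6}
Step 9: cancel R4 -> on_hand[A=45 B=33 C=47] avail[A=45 B=30 C=35] open={R2,R5,R6}
Step 10: reserve R7 C 1 -> on_hand[A=45 B=33 C=47] avail[A=45 B=30 C=34] open={R2,R5,R6,R7}
Step 11: reserve R8 A 8 -> on_hand[A=45 B=33 C=47] avail[A=37 B=30 C=34] open={R2,R5,R6,R7,R8}
Step 12: reserve R9 C 1 -> on_hand[A=45 B=33 C=47] avail[A=37 B=30 C=33] open={R2,R5,R6,R7,R8,R9}
Step 13: commit R8 -> on_hand[A=37 B=33 C=47] avail[A=37 B=30 C=33] open={R2,R5,R6,R7,R9}
Step 14: cancel R9 -> on_hand[A=37 B=33 C=47] avail[A=37 B=30 C=34] open={R2,R5,R6,R7}
Step 15: reserve R10 C 6 -> on_hand[A=37 B=33 C=47] avail[A=37 B=30 C=28] open={R10,R2,R5,R6,R7}
Step 16: cancel R5 -> on_hand[A=37 B=33 C=47] avail[A=37 B=33 C=28] open={R10,R2,R6,R7}
Step 17: cancel R7 -> on_hand[A=37 B=33 C=47] avail[A=37 B=33 C=29] open={R10,R2,R6}
Final available[B] = 33

Answer: 33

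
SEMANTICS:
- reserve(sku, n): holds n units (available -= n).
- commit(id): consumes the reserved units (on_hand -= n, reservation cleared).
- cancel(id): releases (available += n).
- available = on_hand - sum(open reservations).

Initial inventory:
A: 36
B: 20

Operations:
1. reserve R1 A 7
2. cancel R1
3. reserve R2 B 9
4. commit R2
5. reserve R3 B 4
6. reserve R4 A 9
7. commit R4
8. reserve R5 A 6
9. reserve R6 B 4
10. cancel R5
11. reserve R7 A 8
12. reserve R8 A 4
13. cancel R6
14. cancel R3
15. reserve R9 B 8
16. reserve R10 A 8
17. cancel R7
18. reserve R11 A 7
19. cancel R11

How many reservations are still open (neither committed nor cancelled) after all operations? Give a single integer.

Answer: 3

Derivation:
Step 1: reserve R1 A 7 -> on_hand[A=36 B=20] avail[A=29 B=20] open={R1}
Step 2: cancel R1 -> on_hand[A=36 B=20] avail[A=36 B=20] open={}
Step 3: reserve R2 B 9 -> on_hand[A=36 B=20] avail[A=36 B=11] open={R2}
Step 4: commit R2 -> on_hand[A=36 B=11] avail[A=36 B=11] open={}
Step 5: reserve R3 B 4 -> on_hand[A=36 B=11] avail[A=36 B=7] open={R3}
Step 6: reserve R4 A 9 -> on_hand[A=36 B=11] avail[A=27 B=7] open={R3,R4}
Step 7: commit R4 -> on_hand[A=27 B=11] avail[A=27 B=7] open={R3}
Step 8: reserve R5 A 6 -> on_hand[A=27 B=11] avail[A=21 B=7] open={R3,R5}
Step 9: reserve R6 B 4 -> on_hand[A=27 B=11] avail[A=21 B=3] open={R3,R5,R6}
Step 10: cancel R5 -> on_hand[A=27 B=11] avail[A=27 B=3] open={R3,R6}
Step 11: reserve R7 A 8 -> on_hand[A=27 B=11] avail[A=19 B=3] open={R3,R6,R7}
Step 12: reserve R8 A 4 -> on_hand[A=27 B=11] avail[A=15 B=3] open={R3,R6,R7,R8}
Step 13: cancel R6 -> on_hand[A=27 B=11] avail[A=15 B=7] open={R3,R7,R8}
Step 14: cancel R3 -> on_hand[A=27 B=11] avail[A=15 B=11] open={R7,R8}
Step 15: reserve R9 B 8 -> on_hand[A=27 B=11] avail[A=15 B=3] open={R7,R8,R9}
Step 16: reserve R10 A 8 -> on_hand[A=27 B=11] avail[A=7 B=3] open={R10,R7,R8,R9}
Step 17: cancel R7 -> on_hand[A=27 B=11] avail[A=15 B=3] open={R10,R8,R9}
Step 18: reserve R11 A 7 -> on_hand[A=27 B=11] avail[A=8 B=3] open={R10,R11,R8,R9}
Step 19: cancel R11 -> on_hand[A=27 B=11] avail[A=15 B=3] open={R10,R8,R9}
Open reservations: ['R10', 'R8', 'R9'] -> 3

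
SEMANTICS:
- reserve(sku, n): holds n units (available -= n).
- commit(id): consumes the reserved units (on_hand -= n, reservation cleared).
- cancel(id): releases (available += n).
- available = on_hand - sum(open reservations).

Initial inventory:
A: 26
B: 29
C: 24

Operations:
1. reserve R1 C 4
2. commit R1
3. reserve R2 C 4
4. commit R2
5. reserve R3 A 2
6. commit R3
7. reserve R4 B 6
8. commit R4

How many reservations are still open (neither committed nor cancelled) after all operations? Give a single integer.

Step 1: reserve R1 C 4 -> on_hand[A=26 B=29 C=24] avail[A=26 B=29 C=20] open={R1}
Step 2: commit R1 -> on_hand[A=26 B=29 C=20] avail[A=26 B=29 C=20] open={}
Step 3: reserve R2 C 4 -> on_hand[A=26 B=29 C=20] avail[A=26 B=29 C=16] open={R2}
Step 4: commit R2 -> on_hand[A=26 B=29 C=16] avail[A=26 B=29 C=16] open={}
Step 5: reserve R3 A 2 -> on_hand[A=26 B=29 C=16] avail[A=24 B=29 C=16] open={R3}
Step 6: commit R3 -> on_hand[A=24 B=29 C=16] avail[A=24 B=29 C=16] open={}
Step 7: reserve R4 B 6 -> on_hand[A=24 B=29 C=16] avail[A=24 B=23 C=16] open={R4}
Step 8: commit R4 -> on_hand[A=24 B=23 C=16] avail[A=24 B=23 C=16] open={}
Open reservations: [] -> 0

Answer: 0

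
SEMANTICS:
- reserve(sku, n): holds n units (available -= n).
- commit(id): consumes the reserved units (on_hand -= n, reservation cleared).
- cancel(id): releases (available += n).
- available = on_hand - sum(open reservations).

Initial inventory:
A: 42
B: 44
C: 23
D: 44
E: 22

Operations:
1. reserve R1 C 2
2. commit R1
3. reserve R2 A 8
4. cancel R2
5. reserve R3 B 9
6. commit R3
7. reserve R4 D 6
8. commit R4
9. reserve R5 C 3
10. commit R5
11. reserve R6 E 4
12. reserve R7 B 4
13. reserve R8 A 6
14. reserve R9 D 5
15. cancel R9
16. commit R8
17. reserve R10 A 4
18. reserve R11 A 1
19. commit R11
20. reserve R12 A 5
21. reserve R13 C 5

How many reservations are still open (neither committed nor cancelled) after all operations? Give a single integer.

Step 1: reserve R1 C 2 -> on_hand[A=42 B=44 C=23 D=44 E=22] avail[A=42 B=44 C=21 D=44 E=22] open={R1}
Step 2: commit R1 -> on_hand[A=42 B=44 C=21 D=44 E=22] avail[A=42 B=44 C=21 D=44 E=22] open={}
Step 3: reserve R2 A 8 -> on_hand[A=42 B=44 C=21 D=44 E=22] avail[A=34 B=44 C=21 D=44 E=22] open={R2}
Step 4: cancel R2 -> on_hand[A=42 B=44 C=21 D=44 E=22] avail[A=42 B=44 C=21 D=44 E=22] open={}
Step 5: reserve R3 B 9 -> on_hand[A=42 B=44 C=21 D=44 E=22] avail[A=42 B=35 C=21 D=44 E=22] open={R3}
Step 6: commit R3 -> on_hand[A=42 B=35 C=21 D=44 E=22] avail[A=42 B=35 C=21 D=44 E=22] open={}
Step 7: reserve R4 D 6 -> on_hand[A=42 B=35 C=21 D=44 E=22] avail[A=42 B=35 C=21 D=38 E=22] open={R4}
Step 8: commit R4 -> on_hand[A=42 B=35 C=21 D=38 E=22] avail[A=42 B=35 C=21 D=38 E=22] open={}
Step 9: reserve R5 C 3 -> on_hand[A=42 B=35 C=21 D=38 E=22] avail[A=42 B=35 C=18 D=38 E=22] open={R5}
Step 10: commit R5 -> on_hand[A=42 B=35 C=18 D=38 E=22] avail[A=42 B=35 C=18 D=38 E=22] open={}
Step 11: reserve R6 E 4 -> on_hand[A=42 B=35 C=18 D=38 E=22] avail[A=42 B=35 C=18 D=38 E=18] open={R6}
Step 12: reserve R7 B 4 -> on_hand[A=42 B=35 C=18 D=38 E=22] avail[A=42 B=31 C=18 D=38 E=18] open={R6,R7}
Step 13: reserve R8 A 6 -> on_hand[A=42 B=35 C=18 D=38 E=22] avail[A=36 B=31 C=18 D=38 E=18] open={R6,R7,R8}
Step 14: reserve R9 D 5 -> on_hand[A=42 B=35 C=18 D=38 E=22] avail[A=36 B=31 C=18 D=33 E=18] open={R6,R7,R8,R9}
Step 15: cancel R9 -> on_hand[A=42 B=35 C=18 D=38 E=22] avail[A=36 B=31 C=18 D=38 E=18] open={R6,R7,R8}
Step 16: commit R8 -> on_hand[A=36 B=35 C=18 D=38 E=22] avail[A=36 B=31 C=18 D=38 E=18] open={R6,R7}
Step 17: reserve R10 A 4 -> on_hand[A=36 B=35 C=18 D=38 E=22] avail[A=32 B=31 C=18 D=38 E=18] open={R10,R6,R7}
Step 18: reserve R11 A 1 -> on_hand[A=36 B=35 C=18 D=38 E=22] avail[A=31 B=31 C=18 D=38 E=18] open={R10,R11,R6,R7}
Step 19: commit R11 -> on_hand[A=35 B=35 C=18 D=38 E=22] avail[A=31 B=31 C=18 D=38 E=18] open={R10,R6,R7}
Step 20: reserve R12 A 5 -> on_hand[A=35 B=35 C=18 D=38 E=22] avail[A=26 B=31 C=18 D=38 E=18] open={R10,R12,R6,R7}
Step 21: reserve R13 C 5 -> on_hand[A=35 B=35 C=18 D=38 E=22] avail[A=26 B=31 C=13 D=38 E=18] open={R10,R12,R13,R6,R7}
Open reservations: ['R10', 'R12', 'R13', 'R6', 'R7'] -> 5

Answer: 5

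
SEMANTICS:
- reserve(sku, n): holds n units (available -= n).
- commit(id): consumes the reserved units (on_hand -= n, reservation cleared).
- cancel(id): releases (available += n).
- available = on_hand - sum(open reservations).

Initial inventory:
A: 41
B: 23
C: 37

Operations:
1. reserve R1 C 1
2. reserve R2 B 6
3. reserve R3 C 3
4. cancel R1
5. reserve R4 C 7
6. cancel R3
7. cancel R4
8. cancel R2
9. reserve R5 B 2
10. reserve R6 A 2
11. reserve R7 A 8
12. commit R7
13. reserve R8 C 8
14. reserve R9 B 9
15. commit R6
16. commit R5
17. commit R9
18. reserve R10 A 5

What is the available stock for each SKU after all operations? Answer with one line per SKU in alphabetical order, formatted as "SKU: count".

Answer: A: 26
B: 12
C: 29

Derivation:
Step 1: reserve R1 C 1 -> on_hand[A=41 B=23 C=37] avail[A=41 B=23 C=36] open={R1}
Step 2: reserve R2 B 6 -> on_hand[A=41 B=23 C=37] avail[A=41 B=17 C=36] open={R1,R2}
Step 3: reserve R3 C 3 -> on_hand[A=41 B=23 C=37] avail[A=41 B=17 C=33] open={R1,R2,R3}
Step 4: cancel R1 -> on_hand[A=41 B=23 C=37] avail[A=41 B=17 C=34] open={R2,R3}
Step 5: reserve R4 C 7 -> on_hand[A=41 B=23 C=37] avail[A=41 B=17 C=27] open={R2,R3,R4}
Step 6: cancel R3 -> on_hand[A=41 B=23 C=37] avail[A=41 B=17 C=30] open={R2,R4}
Step 7: cancel R4 -> on_hand[A=41 B=23 C=37] avail[A=41 B=17 C=37] open={R2}
Step 8: cancel R2 -> on_hand[A=41 B=23 C=37] avail[A=41 B=23 C=37] open={}
Step 9: reserve R5 B 2 -> on_hand[A=41 B=23 C=37] avail[A=41 B=21 C=37] open={R5}
Step 10: reserve R6 A 2 -> on_hand[A=41 B=23 C=37] avail[A=39 B=21 C=37] open={R5,R6}
Step 11: reserve R7 A 8 -> on_hand[A=41 B=23 C=37] avail[A=31 B=21 C=37] open={R5,R6,R7}
Step 12: commit R7 -> on_hand[A=33 B=23 C=37] avail[A=31 B=21 C=37] open={R5,R6}
Step 13: reserve R8 C 8 -> on_hand[A=33 B=23 C=37] avail[A=31 B=21 C=29] open={R5,R6,R8}
Step 14: reserve R9 B 9 -> on_hand[A=33 B=23 C=37] avail[A=31 B=12 C=29] open={R5,R6,R8,R9}
Step 15: commit R6 -> on_hand[A=31 B=23 C=37] avail[A=31 B=12 C=29] open={R5,R8,R9}
Step 16: commit R5 -> on_hand[A=31 B=21 C=37] avail[A=31 B=12 C=29] open={R8,R9}
Step 17: commit R9 -> on_hand[A=31 B=12 C=37] avail[A=31 B=12 C=29] open={R8}
Step 18: reserve R10 A 5 -> on_hand[A=31 B=12 C=37] avail[A=26 B=12 C=29] open={R10,R8}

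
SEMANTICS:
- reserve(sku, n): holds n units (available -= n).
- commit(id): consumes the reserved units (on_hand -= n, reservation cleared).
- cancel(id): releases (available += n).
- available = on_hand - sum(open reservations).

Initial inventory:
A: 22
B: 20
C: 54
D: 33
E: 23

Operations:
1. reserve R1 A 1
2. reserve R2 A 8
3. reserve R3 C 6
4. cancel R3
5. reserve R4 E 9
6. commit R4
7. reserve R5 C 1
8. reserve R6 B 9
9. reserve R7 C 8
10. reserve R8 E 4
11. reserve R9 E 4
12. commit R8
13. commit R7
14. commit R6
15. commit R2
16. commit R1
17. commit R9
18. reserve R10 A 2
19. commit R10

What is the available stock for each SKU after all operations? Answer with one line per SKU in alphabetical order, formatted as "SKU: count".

Step 1: reserve R1 A 1 -> on_hand[A=22 B=20 C=54 D=33 E=23] avail[A=21 B=20 C=54 D=33 E=23] open={R1}
Step 2: reserve R2 A 8 -> on_hand[A=22 B=20 C=54 D=33 E=23] avail[A=13 B=20 C=54 D=33 E=23] open={R1,R2}
Step 3: reserve R3 C 6 -> on_hand[A=22 B=20 C=54 D=33 E=23] avail[A=13 B=20 C=48 D=33 E=23] open={R1,R2,R3}
Step 4: cancel R3 -> on_hand[A=22 B=20 C=54 D=33 E=23] avail[A=13 B=20 C=54 D=33 E=23] open={R1,R2}
Step 5: reserve R4 E 9 -> on_hand[A=22 B=20 C=54 D=33 E=23] avail[A=13 B=20 C=54 D=33 E=14] open={R1,R2,R4}
Step 6: commit R4 -> on_hand[A=22 B=20 C=54 D=33 E=14] avail[A=13 B=20 C=54 D=33 E=14] open={R1,R2}
Step 7: reserve R5 C 1 -> on_hand[A=22 B=20 C=54 D=33 E=14] avail[A=13 B=20 C=53 D=33 E=14] open={R1,R2,R5}
Step 8: reserve R6 B 9 -> on_hand[A=22 B=20 C=54 D=33 E=14] avail[A=13 B=11 C=53 D=33 E=14] open={R1,R2,R5,R6}
Step 9: reserve R7 C 8 -> on_hand[A=22 B=20 C=54 D=33 E=14] avail[A=13 B=11 C=45 D=33 E=14] open={R1,R2,R5,R6,R7}
Step 10: reserve R8 E 4 -> on_hand[A=22 B=20 C=54 D=33 E=14] avail[A=13 B=11 C=45 D=33 E=10] open={R1,R2,R5,R6,R7,R8}
Step 11: reserve R9 E 4 -> on_hand[A=22 B=20 C=54 D=33 E=14] avail[A=13 B=11 C=45 D=33 E=6] open={R1,R2,R5,R6,R7,R8,R9}
Step 12: commit R8 -> on_hand[A=22 B=20 C=54 D=33 E=10] avail[A=13 B=11 C=45 D=33 E=6] open={R1,R2,R5,R6,R7,R9}
Step 13: commit R7 -> on_hand[A=22 B=20 C=46 D=33 E=10] avail[A=13 B=11 C=45 D=33 E=6] open={R1,R2,R5,R6,R9}
Step 14: commit R6 -> on_hand[A=22 B=11 C=46 D=33 E=10] avail[A=13 B=11 C=45 D=33 E=6] open={R1,R2,R5,R9}
Step 15: commit R2 -> on_hand[A=14 B=11 C=46 D=33 E=10] avail[A=13 B=11 C=45 D=33 E=6] open={R1,R5,R9}
Step 16: commit R1 -> on_hand[A=13 B=11 C=46 D=33 E=10] avail[A=13 B=11 C=45 D=33 E=6] open={R5,R9}
Step 17: commit R9 -> on_hand[A=13 B=11 C=46 D=33 E=6] avail[A=13 B=11 C=45 D=33 E=6] open={R5}
Step 18: reserve R10 A 2 -> on_hand[A=13 B=11 C=46 D=33 E=6] avail[A=11 B=11 C=45 D=33 E=6] open={R10,R5}
Step 19: commit R10 -> on_hand[A=11 B=11 C=46 D=33 E=6] avail[A=11 B=11 C=45 D=33 E=6] open={R5}

Answer: A: 11
B: 11
C: 45
D: 33
E: 6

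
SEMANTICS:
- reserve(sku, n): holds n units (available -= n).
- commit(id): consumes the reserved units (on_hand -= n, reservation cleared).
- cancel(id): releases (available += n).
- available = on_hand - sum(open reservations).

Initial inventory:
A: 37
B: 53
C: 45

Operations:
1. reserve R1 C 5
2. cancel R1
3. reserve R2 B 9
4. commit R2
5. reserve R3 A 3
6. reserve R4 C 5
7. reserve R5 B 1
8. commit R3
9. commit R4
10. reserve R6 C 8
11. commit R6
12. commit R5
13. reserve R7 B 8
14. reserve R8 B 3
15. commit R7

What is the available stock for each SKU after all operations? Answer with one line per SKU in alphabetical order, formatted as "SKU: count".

Step 1: reserve R1 C 5 -> on_hand[A=37 B=53 C=45] avail[A=37 B=53 C=40] open={R1}
Step 2: cancel R1 -> on_hand[A=37 B=53 C=45] avail[A=37 B=53 C=45] open={}
Step 3: reserve R2 B 9 -> on_hand[A=37 B=53 C=45] avail[A=37 B=44 C=45] open={R2}
Step 4: commit R2 -> on_hand[A=37 B=44 C=45] avail[A=37 B=44 C=45] open={}
Step 5: reserve R3 A 3 -> on_hand[A=37 B=44 C=45] avail[A=34 B=44 C=45] open={R3}
Step 6: reserve R4 C 5 -> on_hand[A=37 B=44 C=45] avail[A=34 B=44 C=40] open={R3,R4}
Step 7: reserve R5 B 1 -> on_hand[A=37 B=44 C=45] avail[A=34 B=43 C=40] open={R3,R4,R5}
Step 8: commit R3 -> on_hand[A=34 B=44 C=45] avail[A=34 B=43 C=40] open={R4,R5}
Step 9: commit R4 -> on_hand[A=34 B=44 C=40] avail[A=34 B=43 C=40] open={R5}
Step 10: reserve R6 C 8 -> on_hand[A=34 B=44 C=40] avail[A=34 B=43 C=32] open={R5,R6}
Step 11: commit R6 -> on_hand[A=34 B=44 C=32] avail[A=34 B=43 C=32] open={R5}
Step 12: commit R5 -> on_hand[A=34 B=43 C=32] avail[A=34 B=43 C=32] open={}
Step 13: reserve R7 B 8 -> on_hand[A=34 B=43 C=32] avail[A=34 B=35 C=32] open={R7}
Step 14: reserve R8 B 3 -> on_hand[A=34 B=43 C=32] avail[A=34 B=32 C=32] open={R7,R8}
Step 15: commit R7 -> on_hand[A=34 B=35 C=32] avail[A=34 B=32 C=32] open={R8}

Answer: A: 34
B: 32
C: 32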